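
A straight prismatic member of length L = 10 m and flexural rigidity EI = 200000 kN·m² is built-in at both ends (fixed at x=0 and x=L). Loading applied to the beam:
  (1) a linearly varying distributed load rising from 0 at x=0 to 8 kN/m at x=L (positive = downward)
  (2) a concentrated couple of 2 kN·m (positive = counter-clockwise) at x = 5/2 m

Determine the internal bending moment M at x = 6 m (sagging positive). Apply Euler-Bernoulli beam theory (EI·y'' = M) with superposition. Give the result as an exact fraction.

Load 1 — triangular load w₀=8 kN/m (0→w₀ over full span):
  M_1 = 3w₀Lx/20 - w₀L²/30 - w₀x³/(6L) = 3·8·10·6/20 - 8·10²/30 - 8·6³/(6·10) = 248/15 kN·m
Load 2 — applied couple M₀=2 kN·m at a=5/2 m (b=L-a=15/2):
  M_2 = R_Ax - M_A - M₀  [x>a] with R_A=9/40, M_A=-3/8 = (9/40)·6 - (-3/8) - 2 = -11/40 kN·m
Superposition: M = Σ M_i = 1951/120 kN·m ≈ 16.258333 kN·m

M(6) = 1951/120 kN·m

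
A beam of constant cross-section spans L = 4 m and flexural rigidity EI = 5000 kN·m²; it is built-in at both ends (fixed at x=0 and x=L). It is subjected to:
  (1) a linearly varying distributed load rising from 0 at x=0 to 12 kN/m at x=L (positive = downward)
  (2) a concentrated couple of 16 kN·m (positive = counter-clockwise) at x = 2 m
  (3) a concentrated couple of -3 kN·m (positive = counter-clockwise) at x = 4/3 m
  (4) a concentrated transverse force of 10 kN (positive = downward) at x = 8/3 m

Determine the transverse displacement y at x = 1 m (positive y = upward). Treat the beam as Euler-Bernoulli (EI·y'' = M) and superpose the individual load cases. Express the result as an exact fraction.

Load 1 — triangular load w₀=12 kN/m (0→w₀ over full span):
  y_1 = -w₀x²(L-x)²(x+2L)/(120LEI) = -12·1²·(4-1)²·(1+2·4)/(120·4·5000) = -81/200000 m
Load 2 — applied couple M₀=16 kN·m at a=2 m (b=L-a=2):
  y_2 = (R_Ax³/6 - M_Ax²/2)/EI  [x≤a] with R_A=6, M_A=4 = (6·1³/6 - 4·1²/2)/5000 = -1/5000 m
Load 3 — applied couple M₀=-3 kN·m at a=4/3 m (b=L-a=8/3):
  y_3 = (R_Ax³/6 - M_Ax²/2)/EI  [x≤a] with R_A=-1, M_A=0 = ((-1)·1³/6 - 0·1²/2)/5000 = -1/30000 m
Load 4 — point force P=10 kN at a=8/3 m (b=L-a=4/3):
  y_4 = -Pb²x²(3aL-(3a+b)x)/(6L³EI)  [x≤a] = -10·(4/3)²·1²·(3·(8/3)·4-(3·(8/3)+(4/3))·1)/(6·4³·5000) = -17/81000 m
Superposition: y = Σ y_i = -13741/16200000 m ≈ -0.000848 m

y(1) = -13741/16200000 m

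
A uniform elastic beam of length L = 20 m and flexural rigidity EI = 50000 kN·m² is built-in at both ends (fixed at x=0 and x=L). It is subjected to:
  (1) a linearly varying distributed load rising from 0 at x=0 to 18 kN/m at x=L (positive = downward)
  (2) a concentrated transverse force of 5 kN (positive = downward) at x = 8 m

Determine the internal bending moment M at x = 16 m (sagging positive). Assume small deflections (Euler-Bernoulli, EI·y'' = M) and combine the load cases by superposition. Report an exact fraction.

Load 1 — triangular load w₀=18 kN/m (0→w₀ over full span):
  M_1 = 3w₀Lx/20 - w₀L²/30 - w₀x³/(6L) = 3·18·20·16/20 - 18·20²/30 - 18·16³/(6·20) = 48/5 kN·m
Load 2 — point force P=5 kN at a=8 m (b=L-a=12):
  M_2 = Pa²(a+3b)(L-x)/L³ - Pa²b/L²  [x>a] = 5·8²·(8+3·12)·(20-16)/20³ - 5·8²·12/20² = -64/25 kN·m
Superposition: M = Σ M_i = 176/25 kN·m ≈ 7.040000 kN·m

M(16) = 176/25 kN·m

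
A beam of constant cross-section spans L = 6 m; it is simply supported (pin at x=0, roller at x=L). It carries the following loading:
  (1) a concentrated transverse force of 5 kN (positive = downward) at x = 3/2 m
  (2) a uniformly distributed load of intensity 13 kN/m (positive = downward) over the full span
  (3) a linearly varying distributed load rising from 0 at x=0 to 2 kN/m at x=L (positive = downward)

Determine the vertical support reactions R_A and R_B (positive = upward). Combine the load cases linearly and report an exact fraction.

R_A = 179/4 kN, R_B = 177/4 kN

Load 1 — point force P=5 kN at a=3/2 m (b=L-a=9/2):
  R_A = Pb/L = 5·(9/2)/6 = 15/4 kN
  R_B = Pa/L = 5·(3/2)/6 = 5/4 kN
Load 2 — uniform load w=13 kN/m over full span:
  R_A = wL/2 = 13·6/2 = 39 kN
  R_B = wL/2 = 13·6/2 = 39 kN
Load 3 — triangular load w₀=2 kN/m (0→w₀ over full span):
  R_A = w₀L/6 = 2·6/6 = 2 kN
  R_B = w₀L/3 = 2·6/3 = 4 kN
Superposition: R_A = 179/4 kN, R_B = 177/4 kN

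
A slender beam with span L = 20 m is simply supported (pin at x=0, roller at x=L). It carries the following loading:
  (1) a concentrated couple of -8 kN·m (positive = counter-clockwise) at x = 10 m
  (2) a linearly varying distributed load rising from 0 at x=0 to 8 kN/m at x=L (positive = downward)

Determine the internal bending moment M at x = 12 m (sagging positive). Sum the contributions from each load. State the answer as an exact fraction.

M(12) = 208 kN·m

Load 1 — applied couple M₀=-8 kN·m at a=10 m (b=L-a=10):
  M_1 = M₀x/L - M₀  [x>a] = (-8)·12/20 - (-8) = 16/5 kN·m
Load 2 — triangular load w₀=8 kN/m (0→w₀ over full span):
  M_2 = w₀Lx/6 - w₀x³/(6L) = 8·20·12/6 - 8·12³/(6·20) = 1024/5 kN·m
Superposition: M = Σ M_i = 208 kN·m ≈ 208.000000 kN·m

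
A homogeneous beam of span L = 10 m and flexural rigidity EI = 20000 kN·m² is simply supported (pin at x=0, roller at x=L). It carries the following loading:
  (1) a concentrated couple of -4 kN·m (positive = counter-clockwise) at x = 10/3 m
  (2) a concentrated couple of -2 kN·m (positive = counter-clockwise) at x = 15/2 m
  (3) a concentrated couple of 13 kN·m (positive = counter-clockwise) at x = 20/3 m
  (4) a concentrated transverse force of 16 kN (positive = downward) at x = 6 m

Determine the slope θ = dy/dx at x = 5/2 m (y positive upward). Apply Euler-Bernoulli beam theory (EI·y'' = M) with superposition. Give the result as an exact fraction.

θ(5/2) = -19529/4800000 rad

Load 1 — applied couple M₀=-4 kN·m at a=10/3 m (b=L-a=20/3):
  θ_1 = (M₀x²/(2L)+C₁)/EI  [x≤a] with C₁=M₀(3b²-L²)/(6L)=-20/9 = ((-4)·(5/2)²/(2·10)+(-20/9))/20000 = -1/5760 rad
Load 2 — applied couple M₀=-2 kN·m at a=15/2 m (b=L-a=5/2):
  θ_2 = (M₀x²/(2L)+C₁)/EI  [x≤a] with C₁=M₀(3b²-L²)/(6L)=65/24 = ((-2)·(5/2)²/(2·10)+(65/24))/20000 = 1/9600 rad
Load 3 — applied couple M₀=13 kN·m at a=20/3 m (b=L-a=10/3):
  θ_3 = (M₀x²/(2L)+C₁)/EI  [x≤a] with C₁=M₀(3b²-L²)/(6L)=-130/9 = (13·(5/2)²/(2·10)+(-130/9))/20000 = -299/576000 rad
Load 4 — point force P=16 kN at a=6 m (b=L-a=4):
  θ_4 = -Pb(L²-b²-3x²)/(6LEI)  [x≤a] = -16·4·(10²-4²-3·(5/2)²)/(6·10·20000) = -87/25000 rad
Superposition: θ = Σ θ_i = -19529/4800000 rad ≈ -0.004069 rad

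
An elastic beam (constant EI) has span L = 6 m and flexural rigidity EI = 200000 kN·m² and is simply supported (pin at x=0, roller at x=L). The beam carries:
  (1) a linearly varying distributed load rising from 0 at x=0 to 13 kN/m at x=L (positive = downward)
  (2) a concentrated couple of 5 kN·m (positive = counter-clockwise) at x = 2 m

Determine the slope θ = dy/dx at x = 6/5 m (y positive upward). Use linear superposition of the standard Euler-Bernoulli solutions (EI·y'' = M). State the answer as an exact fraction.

Load 1 — triangular load w₀=13 kN/m (0→w₀ over full span):
  θ_1 = -w₀(7L⁴-30L²x²+15x⁴)/(360LEI) = -13·(7·6⁴-30·6²·(6/5)²+15·(6/5)⁴)/(360·6·200000) = -3549/15625000 rad
Load 2 — applied couple M₀=5 kN·m at a=2 m (b=L-a=4):
  θ_2 = (M₀x²/(2L)+C₁)/EI  [x≤a] with C₁=M₀(3b²-L²)/(6L)=5/3 = (5·(6/5)²/(2·6)+(5/3))/200000 = 17/1500000 rad
Superposition: θ = Σ θ_i = -40463/187500000 rad ≈ -0.000216 rad

θ(6/5) = -40463/187500000 rad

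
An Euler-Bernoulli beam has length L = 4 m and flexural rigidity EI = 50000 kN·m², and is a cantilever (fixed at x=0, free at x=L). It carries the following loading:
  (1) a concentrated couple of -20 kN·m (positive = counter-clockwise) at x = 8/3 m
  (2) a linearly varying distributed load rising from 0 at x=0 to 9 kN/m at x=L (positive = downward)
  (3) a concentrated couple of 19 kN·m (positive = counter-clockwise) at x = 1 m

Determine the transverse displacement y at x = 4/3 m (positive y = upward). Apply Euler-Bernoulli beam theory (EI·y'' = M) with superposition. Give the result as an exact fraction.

Load 1 — applied couple M₀=-20 kN·m at a=8/3 m (b=L-a=4/3):
  y_1 = M₀x²/(2EI)  [x≤a] = (-20)·(4/3)²/(2·50000) = -2/5625 m
Load 2 — triangular load w₀=9 kN/m (0→w₀ over full span):
  y_2 = (w₀Lx³/12-w₀L²x²/6-w₀x⁵/(120L))/EI = (9·4·(4/3)³/12-9·4²·(4/3)²/6-9·(4/3)⁵/(120·4))/50000 = -902/1265625 m
Load 3 — applied couple M₀=19 kN·m at a=1 m (b=L-a=3):
  y_3 = M₀a(2x-a)/(2EI)  [x>a] = 19·1·(2·(4/3)-1)/(2·50000) = 19/60000 m
Superposition: y = Σ y_i = -30439/40500000 m ≈ -0.000752 m

y(4/3) = -30439/40500000 m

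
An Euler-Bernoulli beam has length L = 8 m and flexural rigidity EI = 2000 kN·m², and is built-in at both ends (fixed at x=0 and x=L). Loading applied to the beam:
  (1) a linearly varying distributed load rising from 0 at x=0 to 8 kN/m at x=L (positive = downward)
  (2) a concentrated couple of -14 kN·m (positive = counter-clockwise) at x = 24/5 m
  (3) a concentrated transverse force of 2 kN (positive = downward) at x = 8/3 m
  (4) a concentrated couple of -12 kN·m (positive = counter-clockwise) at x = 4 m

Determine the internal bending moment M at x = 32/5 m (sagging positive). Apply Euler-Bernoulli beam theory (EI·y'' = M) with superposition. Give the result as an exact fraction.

M(32/5) = 3689/1125 kN·m

Load 1 — triangular load w₀=8 kN/m (0→w₀ over full span):
  M_1 = 3w₀Lx/20 - w₀L²/30 - w₀x³/(6L) = 3·8·8·(32/5)/20 - 8·8²/30 - 8·(32/5)³/(6·8) = 256/375 kN·m
Load 2 — applied couple M₀=-14 kN·m at a=24/5 m (b=L-a=16/5):
  M_2 = R_Ax - M_A - M₀  [x>a] with R_A=-63/25, M_A=-112/25 = (-63/25)·(32/5) - (-112/25) - (-14) = 294/125 kN·m
Load 3 — point force P=2 kN at a=8/3 m (b=L-a=16/3):
  M_3 = Pa²(a+3b)(L-x)/L³ - Pa²b/L²  [x>a] = 2·(8/3)²·((8/3)+3·(16/3))·(8-(32/5))/8³ - 2·(8/3)²·(16/3)/8² = -16/45 kN·m
Load 4 — applied couple M₀=-12 kN·m at a=4 m (b=L-a=4):
  M_4 = R_Ax - M_A - M₀  [x>a] with R_A=-9/4, M_A=-3 = (-9/4)·(32/5) - (-3) - (-12) = 3/5 kN·m
Superposition: M = Σ M_i = 3689/1125 kN·m ≈ 3.279111 kN·m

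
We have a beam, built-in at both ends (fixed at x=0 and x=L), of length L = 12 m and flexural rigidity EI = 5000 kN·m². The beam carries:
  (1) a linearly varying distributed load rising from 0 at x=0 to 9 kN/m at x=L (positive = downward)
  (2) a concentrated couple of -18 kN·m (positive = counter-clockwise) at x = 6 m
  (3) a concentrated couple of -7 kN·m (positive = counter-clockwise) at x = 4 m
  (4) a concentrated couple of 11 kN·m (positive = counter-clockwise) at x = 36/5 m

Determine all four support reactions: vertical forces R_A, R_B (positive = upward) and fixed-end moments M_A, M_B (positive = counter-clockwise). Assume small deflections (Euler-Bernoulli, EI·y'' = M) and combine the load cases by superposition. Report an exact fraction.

Load 1 — triangular load w₀=9 kN/m (0→w₀ over full span):
  R_A = 3w₀L/20 = 3·9·12/20 = 81/5 kN
  M_A = w₀L²/30 = 9·12²/30 = 216/5 kN·m
  R_B = 7w₀L/20 = 7·9·12/20 = 189/5 kN
  M_B = -w₀L²/20 = -9·12²/20 = -324/5 kN·m
Load 2 — applied couple M₀=-18 kN·m at a=6 m (b=L-a=6):
  R_A = 6M₀ab/L³ = 6·(-18)·6·6/12³ = -9/4 kN
  M_A = M₀b(2a-b)/L² = (-18)·6·(2·6-6)/12² = -9/2 kN·m
  R_B = -6M₀ab/L³ = -6·(-18)·6·6/12³ = 9/4 kN
  M_B = M₀a(2b-a)/L² = (-18)·6·(2·6-6)/12² = -9/2 kN·m
Load 3 — applied couple M₀=-7 kN·m at a=4 m (b=L-a=8):
  R_A = 6M₀ab/L³ = 6·(-7)·4·8/12³ = -7/9 kN
  M_A = M₀b(2a-b)/L² = (-7)·8·(2·4-8)/12² = 0 kN·m
  R_B = -6M₀ab/L³ = -6·(-7)·4·8/12³ = 7/9 kN
  M_B = M₀a(2b-a)/L² = (-7)·4·(2·8-4)/12² = -7/3 kN·m
Load 4 — applied couple M₀=11 kN·m at a=36/5 m (b=L-a=24/5):
  R_A = 6M₀ab/L³ = 6·11·(36/5)·(24/5)/12³ = 33/25 kN
  M_A = M₀b(2a-b)/L² = 11·(24/5)·(2·(36/5)-(24/5))/12² = 88/25 kN·m
  R_B = -6M₀ab/L³ = -6·11·(36/5)·(24/5)/12³ = -33/25 kN
  M_B = M₀a(2b-a)/L² = 11·(36/5)·(2·(24/5)-(36/5))/12² = 33/25 kN·m
Superposition: R_A = 13043/900 kN, M_A = 2111/50 kN·m, R_B = 35557/900 kN, M_B = -10547/150 kN·m

R_A = 13043/900 kN, M_A = 2111/50 kN·m, R_B = 35557/900 kN, M_B = -10547/150 kN·m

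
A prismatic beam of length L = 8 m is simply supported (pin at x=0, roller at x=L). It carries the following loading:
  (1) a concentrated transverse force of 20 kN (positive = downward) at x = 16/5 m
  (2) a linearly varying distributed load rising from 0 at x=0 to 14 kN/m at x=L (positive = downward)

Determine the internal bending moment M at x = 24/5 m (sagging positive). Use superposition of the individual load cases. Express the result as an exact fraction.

Load 1 — point force P=20 kN at a=16/5 m (b=L-a=24/5):
  M_1 = Pa(L-x)/L  [x>a] = 20·(16/5)·(8-(24/5))/8 = 128/5 kN·m
Load 2 — triangular load w₀=14 kN/m (0→w₀ over full span):
  M_2 = w₀Lx/6 - w₀x³/(6L) = 14·8·(24/5)/6 - 14·(24/5)³/(6·8) = 7168/125 kN·m
Superposition: M = Σ M_i = 10368/125 kN·m ≈ 82.944000 kN·m

M(24/5) = 10368/125 kN·m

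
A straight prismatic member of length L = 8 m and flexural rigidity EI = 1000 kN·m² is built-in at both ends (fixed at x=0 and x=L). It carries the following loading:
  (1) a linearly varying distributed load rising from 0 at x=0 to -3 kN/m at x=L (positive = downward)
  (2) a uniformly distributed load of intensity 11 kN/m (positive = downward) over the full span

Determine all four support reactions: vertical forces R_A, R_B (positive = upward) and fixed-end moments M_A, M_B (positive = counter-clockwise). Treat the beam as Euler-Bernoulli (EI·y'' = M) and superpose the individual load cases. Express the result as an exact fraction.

R_A = 202/5 kN, M_A = 784/15 kN·m, R_B = 178/5 kN, M_B = -736/15 kN·m

Load 1 — triangular load w₀=-3 kN/m (0→w₀ over full span):
  R_A = 3w₀L/20 = 3·(-3)·8/20 = -18/5 kN
  M_A = w₀L²/30 = (-3)·8²/30 = -32/5 kN·m
  R_B = 7w₀L/20 = 7·(-3)·8/20 = -42/5 kN
  M_B = -w₀L²/20 = -(-3)·8²/20 = 48/5 kN·m
Load 2 — uniform load w=11 kN/m over full span:
  R_A = wL/2 = 11·8/2 = 44 kN
  M_A = wL²/12 = 11·8²/12 = 176/3 kN·m
  R_B = wL/2 = 11·8/2 = 44 kN
  M_B = -wL²/12 = -11·8²/12 = -176/3 kN·m
Superposition: R_A = 202/5 kN, M_A = 784/15 kN·m, R_B = 178/5 kN, M_B = -736/15 kN·m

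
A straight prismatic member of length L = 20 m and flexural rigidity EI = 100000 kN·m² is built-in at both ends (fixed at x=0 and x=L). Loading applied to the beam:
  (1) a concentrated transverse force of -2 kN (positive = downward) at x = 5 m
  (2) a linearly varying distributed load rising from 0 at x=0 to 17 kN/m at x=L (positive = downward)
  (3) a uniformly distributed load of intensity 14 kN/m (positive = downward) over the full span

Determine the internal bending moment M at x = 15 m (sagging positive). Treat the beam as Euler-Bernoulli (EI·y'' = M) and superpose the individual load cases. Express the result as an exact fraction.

Load 1 — point force P=-2 kN at a=5 m (b=L-a=15):
  M_1 = Pa²(a+3b)(L-x)/L³ - Pa²b/L²  [x>a] = (-2)·5²·(5+3·15)·(20-15)/20³ - (-2)·5²·15/20² = 5/16 kN·m
Load 2 — triangular load w₀=17 kN/m (0→w₀ over full span):
  M_2 = 3w₀Lx/20 - w₀L²/30 - w₀x³/(6L) = 3·17·20·15/20 - 17·20²/30 - 17·15³/(6·20) = 1445/24 kN·m
Load 3 — uniform load w=14 kN/m over full span:
  M_3 = wLx/2 - wL²/12 - wx²/2 = 14·20·15/2 - 14·20²/12 - 14·15²/2 = 175/3 kN·m
Superposition: M = Σ M_i = 5705/48 kN·m ≈ 118.854167 kN·m

M(15) = 5705/48 kN·m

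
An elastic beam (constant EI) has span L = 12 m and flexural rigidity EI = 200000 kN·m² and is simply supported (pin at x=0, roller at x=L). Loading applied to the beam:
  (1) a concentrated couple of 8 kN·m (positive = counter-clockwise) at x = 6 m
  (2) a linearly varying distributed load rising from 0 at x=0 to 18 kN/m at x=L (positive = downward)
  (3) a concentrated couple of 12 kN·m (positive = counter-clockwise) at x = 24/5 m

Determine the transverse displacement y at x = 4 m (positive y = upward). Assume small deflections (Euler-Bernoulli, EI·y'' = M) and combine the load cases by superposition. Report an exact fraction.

y(4) = -28667/2812500 m

Load 1 — applied couple M₀=8 kN·m at a=6 m (b=L-a=6):
  y_1 = (M₀x³/(6L)+C₁x)/EI  [x≤a] with C₁=M₀(3b²-L²)/(6L)=-4 = (8·4³/(6·12)+(-4)·4)/200000 = -1/22500 m
Load 2 — triangular load w₀=18 kN/m (0→w₀ over full span):
  y_2 = -w₀x(7L⁴-10L²x²+3x⁴)/(360LEI) = -18·4·(7·12⁴-10·12²·4²+3·4⁴)/(360·12·200000) = -32/3125 m
Load 3 — applied couple M₀=12 kN·m at a=24/5 m (b=L-a=36/5):
  y_3 = (M₀x³/(6L)+C₁x)/EI  [x≤a] with C₁=M₀(3b²-L²)/(6L)=48/25 = (12·4³/(6·12)+(48/25)·4)/200000 = 43/468750 m
Superposition: y = Σ y_i = -28667/2812500 m ≈ -0.010193 m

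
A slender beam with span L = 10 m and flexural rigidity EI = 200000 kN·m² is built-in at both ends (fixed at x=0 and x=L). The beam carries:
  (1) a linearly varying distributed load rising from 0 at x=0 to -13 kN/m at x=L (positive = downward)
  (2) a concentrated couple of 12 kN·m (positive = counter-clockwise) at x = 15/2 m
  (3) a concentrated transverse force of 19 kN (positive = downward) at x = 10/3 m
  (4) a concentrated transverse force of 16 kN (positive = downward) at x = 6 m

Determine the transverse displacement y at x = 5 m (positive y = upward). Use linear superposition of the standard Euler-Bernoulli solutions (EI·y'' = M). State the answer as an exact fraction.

y(5) = 3307/259200000 m

Load 1 — triangular load w₀=-13 kN/m (0→w₀ over full span):
  y_1 = -w₀x²(L-x)²(x+2L)/(120LEI) = -(-13)·5²·(10-5)²·(5+2·10)/(120·10·200000) = 13/15360 m
Load 2 — applied couple M₀=12 kN·m at a=15/2 m (b=L-a=5/2):
  y_2 = (R_Ax³/6 - M_Ax²/2)/EI  [x≤a] with R_A=27/20, M_A=15/4 = ((27/20)·5³/6 - (15/4)·5²/2)/200000 = -3/32000 m
Load 3 — point force P=19 kN at a=10/3 m (b=L-a=20/3):
  y_3 = -Pa²(L-x)²(3bL-(3b+a)(L-x))/(6L³EI)  [x>a] = -19·(10/3)²·(10-5)²·(3·(20/3)·10-(3·(20/3)+(10/3))·(10-5))/(6·10³·200000) = -19/51840 m
Load 4 — point force P=16 kN at a=6 m (b=L-a=4):
  y_4 = -Pb²x²(3aL-(3a+b)x)/(6L³EI)  [x≤a] = -16·4²·5²·(3·6·10-(3·6+4)·5)/(6·10³·200000) = -7/18750 m
Superposition: y = Σ y_i = 3307/259200000 m ≈ 0.000013 m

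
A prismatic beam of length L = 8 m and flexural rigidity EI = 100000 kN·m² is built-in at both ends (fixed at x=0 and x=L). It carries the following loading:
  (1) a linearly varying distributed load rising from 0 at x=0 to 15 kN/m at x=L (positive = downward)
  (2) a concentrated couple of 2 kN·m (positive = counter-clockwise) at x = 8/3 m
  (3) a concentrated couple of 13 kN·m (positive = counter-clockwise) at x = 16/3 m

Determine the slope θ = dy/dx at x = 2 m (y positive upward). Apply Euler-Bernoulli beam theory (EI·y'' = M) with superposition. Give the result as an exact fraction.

Load 1 — triangular load w₀=15 kN/m (0→w₀ over full span):
  θ_1 = -w₀(2x(L-x)(L-2x)(x+2L)+x²(L-x)²)/(120LEI) = -15·(2·2·(8-2)·(8-2·2)·(2+2·8)+2²·(8-2)²)/(120·8·100000) = -117/400000 rad
Load 2 — applied couple M₀=2 kN·m at a=8/3 m (b=L-a=16/3):
  θ_2 = (R_Ax²/2 - M_Ax)/EI  [x≤a] with R_A=1/3, M_A=0 = ((1/3)·2²/2 - 0·2)/100000 = 1/150000 rad
Load 3 — applied couple M₀=13 kN·m at a=16/3 m (b=L-a=8/3):
  θ_3 = (R_Ax²/2 - M_Ax)/EI  [x≤a] with R_A=13/6, M_A=13/3 = ((13/6)·2²/2 - (13/3)·2)/100000 = -13/300000 rad
Superposition: θ = Σ θ_i = -79/240000 rad ≈ -0.000329 rad

θ(2) = -79/240000 rad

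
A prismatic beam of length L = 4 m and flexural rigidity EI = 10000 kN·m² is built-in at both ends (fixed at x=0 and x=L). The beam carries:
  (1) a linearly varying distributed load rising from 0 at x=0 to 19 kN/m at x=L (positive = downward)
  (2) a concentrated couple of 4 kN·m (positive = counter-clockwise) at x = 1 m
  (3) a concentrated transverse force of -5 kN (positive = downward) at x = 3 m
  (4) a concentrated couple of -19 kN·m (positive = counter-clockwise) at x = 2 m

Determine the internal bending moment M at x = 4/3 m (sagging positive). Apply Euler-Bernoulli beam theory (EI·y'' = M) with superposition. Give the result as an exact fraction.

Load 1 — triangular load w₀=19 kN/m (0→w₀ over full span):
  M_1 = 3w₀Lx/20 - w₀L²/30 - w₀x³/(6L) = 3·19·4·(4/3)/20 - 19·4²/30 - 19·(4/3)³/(6·4) = 1292/405 kN·m
Load 2 — applied couple M₀=4 kN·m at a=1 m (b=L-a=3):
  M_2 = R_Ax - M_A - M₀  [x>a] with R_A=9/8, M_A=-3/4 = (9/8)·(4/3) - (-3/4) - 4 = -7/4 kN·m
Load 3 — point force P=-5 kN at a=3 m (b=L-a=1):
  M_3 = Pb²(3a+b)x/L³ - Pab²/L²  [x≤a] = (-5)·1²·(3·3+1)·(4/3)/4³ - (-5)·3·1²/4² = -5/48 kN·m
Load 4 — applied couple M₀=-19 kN·m at a=2 m (b=L-a=2):
  M_4 = R_Ax - M_A  [x≤a] with R_A=-57/8, M_A=-19/4 = (-57/8)·(4/3) - (-19/4) = -19/4 kN·m
Superposition: M = Σ M_i = -22123/6480 kN·m ≈ -3.414043 kN·m

M(4/3) = -22123/6480 kN·m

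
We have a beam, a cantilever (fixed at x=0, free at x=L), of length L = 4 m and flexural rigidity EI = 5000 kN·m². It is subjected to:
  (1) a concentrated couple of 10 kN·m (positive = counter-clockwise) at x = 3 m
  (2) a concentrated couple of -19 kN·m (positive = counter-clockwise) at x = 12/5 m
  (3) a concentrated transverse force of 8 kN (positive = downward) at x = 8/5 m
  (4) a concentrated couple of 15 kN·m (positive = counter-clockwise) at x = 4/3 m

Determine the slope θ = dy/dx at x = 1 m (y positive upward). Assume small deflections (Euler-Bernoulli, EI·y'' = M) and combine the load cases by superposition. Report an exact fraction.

Load 1 — applied couple M₀=10 kN·m at a=3 m (b=L-a=1):
  θ_1 = M₀x/EI  [x≤a] = 10·1/5000 = 1/500 rad
Load 2 — applied couple M₀=-19 kN·m at a=12/5 m (b=L-a=8/5):
  θ_2 = M₀x/EI  [x≤a] = (-19)·1/5000 = -19/5000 rad
Load 3 — point force P=8 kN at a=8/5 m (b=L-a=12/5):
  θ_3 = -Px(2a-x)/(2EI)  [x≤a] = -8·1·(2·(8/5)-1)/(2·5000) = -11/6250 rad
Load 4 — applied couple M₀=15 kN·m at a=4/3 m (b=L-a=8/3):
  θ_4 = M₀x/EI  [x≤a] = 15·1/5000 = 3/1000 rad
Superposition: θ = Σ θ_i = -7/12500 rad ≈ -0.000560 rad

θ(1) = -7/12500 rad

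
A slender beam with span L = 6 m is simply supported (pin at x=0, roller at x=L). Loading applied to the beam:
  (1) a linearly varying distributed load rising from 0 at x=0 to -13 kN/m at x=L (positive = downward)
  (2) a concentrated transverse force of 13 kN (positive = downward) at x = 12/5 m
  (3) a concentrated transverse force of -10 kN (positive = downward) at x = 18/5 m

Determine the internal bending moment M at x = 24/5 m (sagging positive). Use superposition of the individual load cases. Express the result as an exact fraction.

Load 1 — triangular load w₀=-13 kN/m (0→w₀ over full span):
  M_1 = w₀Lx/6 - w₀x³/(6L) = (-13)·6·(24/5)/6 - (-13)·(24/5)³/(6·6) = -2808/125 kN·m
Load 2 — point force P=13 kN at a=12/5 m (b=L-a=18/5):
  M_2 = Pa(L-x)/L  [x>a] = 13·(12/5)·(6-(24/5))/6 = 156/25 kN·m
Load 3 — point force P=-10 kN at a=18/5 m (b=L-a=12/5):
  M_3 = Pa(L-x)/L  [x>a] = (-10)·(18/5)·(6-(24/5))/6 = -36/5 kN·m
Superposition: M = Σ M_i = -2928/125 kN·m ≈ -23.424000 kN·m

M(24/5) = -2928/125 kN·m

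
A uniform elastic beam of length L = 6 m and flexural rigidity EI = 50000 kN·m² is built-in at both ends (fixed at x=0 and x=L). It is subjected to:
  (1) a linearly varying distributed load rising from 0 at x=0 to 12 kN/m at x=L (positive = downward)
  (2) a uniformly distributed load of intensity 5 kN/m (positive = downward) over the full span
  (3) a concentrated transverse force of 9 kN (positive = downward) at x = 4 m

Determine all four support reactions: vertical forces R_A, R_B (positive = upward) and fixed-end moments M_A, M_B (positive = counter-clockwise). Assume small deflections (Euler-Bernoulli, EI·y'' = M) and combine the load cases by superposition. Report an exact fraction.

R_A = 422/15 kN, M_A = 167/5 kN·m, R_B = 703/15 kN, M_B = -223/5 kN·m

Load 1 — triangular load w₀=12 kN/m (0→w₀ over full span):
  R_A = 3w₀L/20 = 3·12·6/20 = 54/5 kN
  M_A = w₀L²/30 = 12·6²/30 = 72/5 kN·m
  R_B = 7w₀L/20 = 7·12·6/20 = 126/5 kN
  M_B = -w₀L²/20 = -12·6²/20 = -108/5 kN·m
Load 2 — uniform load w=5 kN/m over full span:
  R_A = wL/2 = 5·6/2 = 15 kN
  M_A = wL²/12 = 5·6²/12 = 15 kN·m
  R_B = wL/2 = 5·6/2 = 15 kN
  M_B = -wL²/12 = -5·6²/12 = -15 kN·m
Load 3 — point force P=9 kN at a=4 m (b=L-a=2):
  R_A = Pb²(3a+b)/L³ = 9·2²·(3·4+2)/6³ = 7/3 kN
  M_A = Pab²/L² = 9·4·2²/6² = 4 kN·m
  R_B = Pa²(a+3b)/L³ = 9·4²·(4+3·2)/6³ = 20/3 kN
  M_B = -Pa²b/L² = -9·4²·2/6² = -8 kN·m
Superposition: R_A = 422/15 kN, M_A = 167/5 kN·m, R_B = 703/15 kN, M_B = -223/5 kN·m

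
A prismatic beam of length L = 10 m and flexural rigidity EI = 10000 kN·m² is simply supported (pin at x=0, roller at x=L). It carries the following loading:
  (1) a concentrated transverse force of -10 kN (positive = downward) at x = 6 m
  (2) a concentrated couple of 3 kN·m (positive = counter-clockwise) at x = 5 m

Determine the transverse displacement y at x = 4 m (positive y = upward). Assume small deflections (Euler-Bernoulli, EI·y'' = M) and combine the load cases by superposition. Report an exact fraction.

Load 1 — point force P=-10 kN at a=6 m (b=L-a=4):
  y_1 = -Pbx(L²-b²-x²)/(6LEI)  [x≤a] = -(-10)·4·4·(10²-4²-4²)/(6·10·10000) = 34/1875 m
Load 2 — applied couple M₀=3 kN·m at a=5 m (b=L-a=5):
  y_2 = (M₀x³/(6L)+C₁x)/EI  [x≤a] with C₁=M₀(3b²-L²)/(6L)=-5/4 = (3·4³/(6·10)+(-5/4)·4)/10000 = -9/50000 m
Superposition: y = Σ y_i = 2693/150000 m ≈ 0.017953 m

y(4) = 2693/150000 m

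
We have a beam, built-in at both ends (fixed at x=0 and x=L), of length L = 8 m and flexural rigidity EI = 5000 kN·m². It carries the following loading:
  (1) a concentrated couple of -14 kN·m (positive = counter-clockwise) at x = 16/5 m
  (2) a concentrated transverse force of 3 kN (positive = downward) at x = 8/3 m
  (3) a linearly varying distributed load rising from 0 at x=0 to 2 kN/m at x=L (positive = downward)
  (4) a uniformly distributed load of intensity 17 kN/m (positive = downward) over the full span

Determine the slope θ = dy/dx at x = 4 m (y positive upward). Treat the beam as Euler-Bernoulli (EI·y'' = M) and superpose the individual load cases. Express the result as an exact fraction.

θ(4) = -53/140625 rad

Load 1 — applied couple M₀=-14 kN·m at a=16/5 m (b=L-a=24/5):
  θ_1 = (R_Ax²/2 - M_Ax - M₀(x-a))/EI  [x>a] with R_A=-63/25, M_A=-42/25 = ((-63/25)·4²/2 - (-42/25)·4 - (-14)·(4-(16/5)))/5000 = -7/15625 rad
Load 2 — point force P=3 kN at a=8/3 m (b=L-a=16/3):
  θ_2 = Pa²(L-x)(2bL-(3b+a)(L-x))/(2L³EI)  [x>a] = 3·(8/3)²·(8-4)·(2·(16/3)·8-(3·(16/3)+(8/3))·(8-4))/(2·8³·5000) = 1/5625 rad
Load 3 — triangular load w₀=2 kN/m (0→w₀ over full span):
  θ_3 = -w₀(2x(L-x)(L-2x)(x+2L)+x²(L-x)²)/(120LEI) = -2·(2·4·(8-4)·(8-2·4)·(4+2·8)+4²·(8-4)²)/(120·8·5000) = -1/9375 rad
Load 4 — uniform load w=17 kN/m over full span:
  θ_4 = -wx(L-x)(L-2x)/(12EI) = -17·4·(8-4)·(8-2·4)/(12·5000) = 0 rad
Superposition: θ = Σ θ_i = -53/140625 rad ≈ -0.000377 rad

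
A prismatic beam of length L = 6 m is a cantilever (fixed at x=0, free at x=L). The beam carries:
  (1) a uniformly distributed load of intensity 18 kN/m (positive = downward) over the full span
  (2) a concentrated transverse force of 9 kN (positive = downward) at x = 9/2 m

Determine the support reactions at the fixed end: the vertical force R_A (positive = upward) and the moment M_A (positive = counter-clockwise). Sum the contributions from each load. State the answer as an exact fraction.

Load 1 — uniform load w=18 kN/m over full span:
  R_A = wL = 18·6 = 108 kN
  M_A = wL²/2 = 18·6²/2 = 324 kN·m
Load 2 — point force P=9 kN at a=9/2 m (b=L-a=3/2):
  R_A = P = 9 kN
  M_A = Pa = 9·(9/2) = 81/2 kN·m
Superposition: R_A = 117 kN, M_A = 729/2 kN·m

R_A = 117 kN, M_A = 729/2 kN·m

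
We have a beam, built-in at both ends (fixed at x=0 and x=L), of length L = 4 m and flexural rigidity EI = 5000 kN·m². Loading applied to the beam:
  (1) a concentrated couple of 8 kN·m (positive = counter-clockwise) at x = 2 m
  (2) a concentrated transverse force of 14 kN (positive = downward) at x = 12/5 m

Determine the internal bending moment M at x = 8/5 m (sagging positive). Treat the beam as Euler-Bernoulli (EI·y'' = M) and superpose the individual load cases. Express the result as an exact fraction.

Load 1 — applied couple M₀=8 kN·m at a=2 m (b=L-a=2):
  M_1 = R_Ax - M_A  [x≤a] with R_A=3, M_A=2 = 3·(8/5) - 2 = 14/5 kN·m
Load 2 — point force P=14 kN at a=12/5 m (b=L-a=8/5):
  M_2 = Pb²(3a+b)x/L³ - Pab²/L²  [x≤a] = 14·(8/5)²·(3·(12/5)+(8/5))·(8/5)/4³ - 14·(12/5)·(8/5)²/4² = 1568/625 kN·m
Superposition: M = Σ M_i = 3318/625 kN·m ≈ 5.308800 kN·m

M(8/5) = 3318/625 kN·m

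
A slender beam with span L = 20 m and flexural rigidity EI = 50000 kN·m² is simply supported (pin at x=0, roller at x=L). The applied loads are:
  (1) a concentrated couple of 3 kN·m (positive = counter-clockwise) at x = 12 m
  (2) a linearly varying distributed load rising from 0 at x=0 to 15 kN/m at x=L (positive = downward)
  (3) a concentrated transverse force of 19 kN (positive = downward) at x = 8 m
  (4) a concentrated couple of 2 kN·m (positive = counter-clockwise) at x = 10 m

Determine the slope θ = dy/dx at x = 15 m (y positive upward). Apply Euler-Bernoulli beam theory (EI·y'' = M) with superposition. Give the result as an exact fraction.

Load 1 — applied couple M₀=3 kN·m at a=12 m (b=L-a=8):
  θ_1 = (M₀x²/(2L)-M₀(x-a)+C₁)/EI  [x>a] with C₁=M₀(3b²-L²)/(6L)=-26/5 = (3·15²/(2·20)-3·(15-12)+(-26/5))/50000 = 107/2000000 rad
Load 2 — triangular load w₀=15 kN/m (0→w₀ over full span):
  θ_2 = -w₀(7L⁴-30L²x²+15x⁴)/(360LEI) = -15·(7·20⁴-30·20²·15²+15·15⁴)/(360·20·50000) = 1313/38400 rad
Load 3 — point force P=19 kN at a=8 m (b=L-a=12):
  θ_3 = -Pa(2L²-6Lx+3x²+a²)/(6LEI)  [x>a] = -19·8·(2·20²-6·20·15+3·15²+8²)/(6·20·50000) = 1653/250000 rad
Load 4 — applied couple M₀=2 kN·m at a=10 m (b=L-a=10):
  θ_4 = (M₀x²/(2L)-M₀(x-a)+C₁)/EI  [x>a] with C₁=M₀(3b²-L²)/(6L)=-5/3 = (2·15²/(2·20)-2·(15-10)+(-5/3))/50000 = -1/120000 rad
Superposition: θ = Σ θ_i = 326799/8000000 rad ≈ 0.040850 rad

θ(15) = 326799/8000000 rad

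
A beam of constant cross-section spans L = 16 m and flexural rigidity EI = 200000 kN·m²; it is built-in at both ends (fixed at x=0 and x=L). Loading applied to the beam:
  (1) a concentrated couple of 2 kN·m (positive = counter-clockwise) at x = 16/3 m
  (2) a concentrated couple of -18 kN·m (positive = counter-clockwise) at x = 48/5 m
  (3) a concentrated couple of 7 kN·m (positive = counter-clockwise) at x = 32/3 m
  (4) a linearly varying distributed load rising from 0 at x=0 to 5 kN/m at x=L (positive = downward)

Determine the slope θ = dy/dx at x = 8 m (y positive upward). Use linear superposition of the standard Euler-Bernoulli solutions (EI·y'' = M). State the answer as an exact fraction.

θ(8) = -77/937500 rad

Load 1 — applied couple M₀=2 kN·m at a=16/3 m (b=L-a=32/3):
  θ_1 = (R_Ax²/2 - M_Ax - M₀(x-a))/EI  [x>a] with R_A=1/6, M_A=0 = ((1/6)·8²/2 - 0·8 - 2·(8-(16/3)))/200000 = 0 rad
Load 2 — applied couple M₀=-18 kN·m at a=48/5 m (b=L-a=32/5):
  θ_2 = (R_Ax²/2 - M_Ax)/EI  [x≤a] with R_A=-81/50, M_A=-144/25 = ((-81/50)·8²/2 - (-144/25)·8)/200000 = -9/312500 rad
Load 3 — applied couple M₀=7 kN·m at a=32/3 m (b=L-a=16/3):
  θ_3 = (R_Ax²/2 - M_Ax)/EI  [x≤a] with R_A=7/12, M_A=7/3 = ((7/12)·8²/2 - (7/3)·8)/200000 = 0 rad
Load 4 — triangular load w₀=5 kN/m (0→w₀ over full span):
  θ_4 = -w₀(2x(L-x)(L-2x)(x+2L)+x²(L-x)²)/(120LEI) = -5·(2·8·(16-8)·(16-2·8)·(8+2·16)+8²·(16-8)²)/(120·16·200000) = -1/18750 rad
Superposition: θ = Σ θ_i = -77/937500 rad ≈ -0.000082 rad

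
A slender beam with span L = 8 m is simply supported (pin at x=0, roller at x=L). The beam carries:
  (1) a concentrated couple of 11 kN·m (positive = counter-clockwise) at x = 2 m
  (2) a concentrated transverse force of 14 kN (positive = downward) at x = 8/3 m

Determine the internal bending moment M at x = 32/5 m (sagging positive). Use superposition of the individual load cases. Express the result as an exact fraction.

M(32/5) = 79/15 kN·m

Load 1 — applied couple M₀=11 kN·m at a=2 m (b=L-a=6):
  M_1 = M₀x/L - M₀  [x>a] = 11·(32/5)/8 - 11 = -11/5 kN·m
Load 2 — point force P=14 kN at a=8/3 m (b=L-a=16/3):
  M_2 = Pa(L-x)/L  [x>a] = 14·(8/3)·(8-(32/5))/8 = 112/15 kN·m
Superposition: M = Σ M_i = 79/15 kN·m ≈ 5.266667 kN·m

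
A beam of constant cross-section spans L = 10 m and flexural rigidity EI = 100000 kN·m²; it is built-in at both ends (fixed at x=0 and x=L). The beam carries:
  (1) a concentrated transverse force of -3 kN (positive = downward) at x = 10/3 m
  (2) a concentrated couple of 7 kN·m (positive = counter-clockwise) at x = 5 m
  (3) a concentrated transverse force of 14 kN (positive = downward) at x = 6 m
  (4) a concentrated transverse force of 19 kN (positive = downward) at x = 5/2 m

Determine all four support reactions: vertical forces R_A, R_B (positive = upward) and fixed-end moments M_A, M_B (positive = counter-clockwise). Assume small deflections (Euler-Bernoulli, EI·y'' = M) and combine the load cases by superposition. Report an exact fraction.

Load 1 — point force P=-3 kN at a=10/3 m (b=L-a=20/3):
  R_A = Pb²(3a+b)/L³ = (-3)·(20/3)²·(3·(10/3)+(20/3))/10³ = -20/9 kN
  M_A = Pab²/L² = (-3)·(10/3)·(20/3)²/10² = -40/9 kN·m
  R_B = Pa²(a+3b)/L³ = (-3)·(10/3)²·((10/3)+3·(20/3))/10³ = -7/9 kN
  M_B = -Pa²b/L² = -(-3)·(10/3)²·(20/3)/10² = 20/9 kN·m
Load 2 — applied couple M₀=7 kN·m at a=5 m (b=L-a=5):
  R_A = 6M₀ab/L³ = 6·7·5·5/10³ = 21/20 kN
  M_A = M₀b(2a-b)/L² = 7·5·(2·5-5)/10² = 7/4 kN·m
  R_B = -6M₀ab/L³ = -6·7·5·5/10³ = -21/20 kN
  M_B = M₀a(2b-a)/L² = 7·5·(2·5-5)/10² = 7/4 kN·m
Load 3 — point force P=14 kN at a=6 m (b=L-a=4):
  R_A = Pb²(3a+b)/L³ = 14·4²·(3·6+4)/10³ = 616/125 kN
  M_A = Pab²/L² = 14·6·4²/10² = 336/25 kN·m
  R_B = Pa²(a+3b)/L³ = 14·6²·(6+3·4)/10³ = 1134/125 kN
  M_B = -Pa²b/L² = -14·6²·4/10² = -504/25 kN·m
Load 4 — point force P=19 kN at a=5/2 m (b=L-a=15/2):
  R_A = Pb²(3a+b)/L³ = 19·(15/2)²·(3·(5/2)+(15/2))/10³ = 513/32 kN
  M_A = Pab²/L² = 19·(5/2)·(15/2)²/10² = 855/32 kN·m
  R_B = Pa²(a+3b)/L³ = 19·(5/2)²·((5/2)+3·(15/2))/10³ = 95/32 kN
  M_B = -Pa²b/L² = -19·(5/2)²·(15/2)/10² = -285/32 kN·m
Superposition: R_A = 712333/36000 kN, M_A = 269743/7200 kN·m, R_B = 367667/36000 kN, M_B = -180677/7200 kN·m

R_A = 712333/36000 kN, M_A = 269743/7200 kN·m, R_B = 367667/36000 kN, M_B = -180677/7200 kN·m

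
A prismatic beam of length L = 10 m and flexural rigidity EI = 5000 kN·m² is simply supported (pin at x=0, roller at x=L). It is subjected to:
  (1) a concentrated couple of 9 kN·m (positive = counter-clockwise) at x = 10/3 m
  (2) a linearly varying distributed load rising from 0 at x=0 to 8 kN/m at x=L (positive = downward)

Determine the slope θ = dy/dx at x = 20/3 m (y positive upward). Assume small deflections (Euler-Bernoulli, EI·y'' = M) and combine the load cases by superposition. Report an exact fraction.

θ(20/3) = 3397/243000 rad

Load 1 — applied couple M₀=9 kN·m at a=10/3 m (b=L-a=20/3):
  θ_1 = (M₀x²/(2L)-M₀(x-a)+C₁)/EI  [x>a] with C₁=M₀(3b²-L²)/(6L)=5 = (9·(20/3)²/(2·10)-9·((20/3)-(10/3))+5)/5000 = -1/1000 rad
Load 2 — triangular load w₀=8 kN/m (0→w₀ over full span):
  θ_2 = -w₀(7L⁴-30L²x²+15x⁴)/(360LEI) = -8·(7·10⁴-30·10²·(20/3)²+15·(20/3)⁴)/(360·10·5000) = 91/6075 rad
Superposition: θ = Σ θ_i = 3397/243000 rad ≈ 0.013979 rad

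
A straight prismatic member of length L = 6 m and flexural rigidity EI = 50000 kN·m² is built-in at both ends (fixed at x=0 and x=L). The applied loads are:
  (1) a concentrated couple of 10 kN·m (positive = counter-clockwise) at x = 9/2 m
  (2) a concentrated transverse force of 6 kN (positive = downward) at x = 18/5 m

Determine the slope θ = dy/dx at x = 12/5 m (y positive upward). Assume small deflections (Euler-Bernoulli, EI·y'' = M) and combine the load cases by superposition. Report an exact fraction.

θ(12/5) = -26949/312500000 rad

Load 1 — applied couple M₀=10 kN·m at a=9/2 m (b=L-a=3/2):
  θ_1 = (R_Ax²/2 - M_Ax)/EI  [x≤a] with R_A=15/8, M_A=25/8 = ((15/8)·(12/5)²/2 - (25/8)·(12/5))/50000 = -21/500000 rad
Load 2 — point force P=6 kN at a=18/5 m (b=L-a=12/5):
  θ_2 = -Pb²x(2aL-(3a+b)x)/(2L³EI)  [x≤a] = -6·(12/5)²·(12/5)·(2·(18/5)·6-(3·(18/5)+(12/5))·(12/5))/(2·6³·50000) = -432/9765625 rad
Superposition: θ = Σ θ_i = -26949/312500000 rad ≈ -0.000086 rad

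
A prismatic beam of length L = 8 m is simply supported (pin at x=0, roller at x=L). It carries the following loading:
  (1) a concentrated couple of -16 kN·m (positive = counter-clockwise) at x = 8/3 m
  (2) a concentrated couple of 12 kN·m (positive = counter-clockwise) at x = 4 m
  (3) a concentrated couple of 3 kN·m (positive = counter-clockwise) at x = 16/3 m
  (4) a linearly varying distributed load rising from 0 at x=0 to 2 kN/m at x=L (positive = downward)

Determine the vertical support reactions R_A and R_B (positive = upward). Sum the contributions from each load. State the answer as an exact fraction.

R_A = 61/24 kN, R_B = 131/24 kN

Load 1 — applied couple M₀=-16 kN·m at a=8/3 m (b=L-a=16/3):
  R_A = M₀/L = (-16)/8 = -2 kN
  R_B = -M₀/L = -(-16)/8 = 2 kN
Load 2 — applied couple M₀=12 kN·m at a=4 m (b=L-a=4):
  R_A = M₀/L = 12/8 = 3/2 kN
  R_B = -M₀/L = -12/8 = -3/2 kN
Load 3 — applied couple M₀=3 kN·m at a=16/3 m (b=L-a=8/3):
  R_A = M₀/L = 3/8 kN
  R_B = -M₀/L = -3/8 kN
Load 4 — triangular load w₀=2 kN/m (0→w₀ over full span):
  R_A = w₀L/6 = 2·8/6 = 8/3 kN
  R_B = w₀L/3 = 2·8/3 = 16/3 kN
Superposition: R_A = 61/24 kN, R_B = 131/24 kN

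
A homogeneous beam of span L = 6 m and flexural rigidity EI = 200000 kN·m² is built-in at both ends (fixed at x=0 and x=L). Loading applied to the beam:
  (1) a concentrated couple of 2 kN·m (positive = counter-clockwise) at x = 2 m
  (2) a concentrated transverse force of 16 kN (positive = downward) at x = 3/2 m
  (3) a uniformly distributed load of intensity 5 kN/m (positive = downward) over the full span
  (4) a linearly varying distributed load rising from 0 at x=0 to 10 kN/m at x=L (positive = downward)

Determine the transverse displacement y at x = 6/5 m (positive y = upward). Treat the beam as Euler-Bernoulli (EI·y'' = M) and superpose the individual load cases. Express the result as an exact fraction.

y(6/5) = -58433/625000000 m

Load 1 — applied couple M₀=2 kN·m at a=2 m (b=L-a=4):
  y_1 = (R_Ax³/6 - M_Ax²/2)/EI  [x≤a] with R_A=4/9, M_A=0 = ((4/9)·(6/5)³/6 - 0·(6/5)²/2)/200000 = 1/1562500 m
Load 2 — point force P=16 kN at a=3/2 m (b=L-a=9/2):
  y_2 = -Pb²x²(3aL-(3a+b)x)/(6L³EI)  [x≤a] = -16·(9/2)²·(6/5)²·(3·(3/2)·6-(3·(3/2)+(9/2))·(6/5))/(6·6³·200000) = -729/25000000 m
Load 3 — uniform load w=5 kN/m over full span:
  y_3 = -wx²(L-x)²/(24EI) = -5·(6/5)²·(6-(6/5))²/(24·200000) = -27/781250 m
Load 4 — triangular load w₀=10 kN/m (0→w₀ over full span):
  y_4 = -w₀x²(L-x)²(x+2L)/(120LEI) = -10·(6/5)²·(6-(6/5))²·((6/5)+2·6)/(120·6·200000) = -297/9765625 m
Superposition: y = Σ y_i = -58433/625000000 m ≈ -0.000093 m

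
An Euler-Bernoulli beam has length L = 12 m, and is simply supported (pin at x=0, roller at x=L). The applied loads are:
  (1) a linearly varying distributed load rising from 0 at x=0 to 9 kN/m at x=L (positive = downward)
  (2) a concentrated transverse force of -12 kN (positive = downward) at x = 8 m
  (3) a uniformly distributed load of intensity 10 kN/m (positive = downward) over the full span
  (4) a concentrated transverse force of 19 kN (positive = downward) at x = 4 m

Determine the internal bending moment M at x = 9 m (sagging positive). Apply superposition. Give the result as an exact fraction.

M(9) = 1607/8 kN·m

Load 1 — triangular load w₀=9 kN/m (0→w₀ over full span):
  M_1 = w₀Lx/6 - w₀x³/(6L) = 9·12·9/6 - 9·9³/(6·12) = 567/8 kN·m
Load 2 — point force P=-12 kN at a=8 m (b=L-a=4):
  M_2 = Pa(L-x)/L  [x>a] = (-12)·8·(12-9)/12 = -24 kN·m
Load 3 — uniform load w=10 kN/m over full span:
  M_3 = wx(L-x)/2 = 10·9·(12-9)/2 = 135 kN·m
Load 4 — point force P=19 kN at a=4 m (b=L-a=8):
  M_4 = Pa(L-x)/L  [x>a] = 19·4·(12-9)/12 = 19 kN·m
Superposition: M = Σ M_i = 1607/8 kN·m ≈ 200.875000 kN·m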